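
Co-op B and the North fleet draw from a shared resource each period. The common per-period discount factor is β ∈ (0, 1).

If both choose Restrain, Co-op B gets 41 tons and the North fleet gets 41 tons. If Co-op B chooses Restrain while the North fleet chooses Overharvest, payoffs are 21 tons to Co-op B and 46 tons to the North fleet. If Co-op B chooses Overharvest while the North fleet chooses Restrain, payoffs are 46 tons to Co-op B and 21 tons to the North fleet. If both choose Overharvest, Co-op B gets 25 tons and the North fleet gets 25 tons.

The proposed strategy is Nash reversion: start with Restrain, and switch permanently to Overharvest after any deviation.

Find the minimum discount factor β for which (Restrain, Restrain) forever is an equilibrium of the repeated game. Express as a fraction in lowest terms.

Cooperation forever yields 41 each period: 41/(1−β).
Deviating yields 46 once, then 25 forever: 46 + 25β/(1−β).
No profitable deviation requires 41/(1−β) ≥ 46 + 25β/(1−β).
Multiplying by (1−β): 41 ≥ 46(1−β) + 25β = 46 − 21β.
So 21β ≥ 5, i.e. β ≥ 5/21.

5/21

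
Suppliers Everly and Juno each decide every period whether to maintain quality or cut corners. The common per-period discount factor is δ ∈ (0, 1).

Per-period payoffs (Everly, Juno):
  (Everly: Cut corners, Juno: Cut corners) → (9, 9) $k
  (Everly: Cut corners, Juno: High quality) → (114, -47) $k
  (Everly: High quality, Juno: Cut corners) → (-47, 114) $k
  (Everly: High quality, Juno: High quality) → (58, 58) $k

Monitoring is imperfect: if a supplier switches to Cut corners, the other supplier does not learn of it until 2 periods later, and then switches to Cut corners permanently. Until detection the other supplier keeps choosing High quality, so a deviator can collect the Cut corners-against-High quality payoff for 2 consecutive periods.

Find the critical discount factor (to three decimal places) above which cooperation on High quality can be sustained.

Deviating for the 2 undetected periods gains 114−58 = 56 per period over cooperation, then loses 58−9 = 49 per period forever once punishment starts.
Gain: 56(1 + δ + … + δ^1); loss: 49·δ^2/(1−δ).
No profitable deviation ⇔ 56(1−δ^2) ≤ 49·δ^2, i.e. δ^2 ≥ 56/(56+49) = 8/15.
Hence δ ≥ (8/15)^(1/2) ≈ 0.730.

0.730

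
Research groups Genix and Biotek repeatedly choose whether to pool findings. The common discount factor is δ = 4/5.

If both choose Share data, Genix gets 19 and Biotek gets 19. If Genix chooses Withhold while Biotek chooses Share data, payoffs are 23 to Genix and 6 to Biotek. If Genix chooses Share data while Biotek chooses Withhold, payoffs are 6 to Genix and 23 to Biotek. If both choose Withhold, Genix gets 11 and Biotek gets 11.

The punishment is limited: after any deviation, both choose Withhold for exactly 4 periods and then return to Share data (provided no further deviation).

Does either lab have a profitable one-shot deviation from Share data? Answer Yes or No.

A one-shot deviation gives 23 now, then 11 for 4 periods, then back to 19.
Gain from deviating: (23−19) today; loss: (19−11) in each of the next 4 periods.
No-deviation condition: (19−11)(δ+…+δ^4) ≥ 23−19, i.e. δ+…+δ^4 ≥ 1/2.
At δ = 4/5: δ+…+δ^4 = 2.3616 ≥ 0.5000.
So cooperation is sustainable.

No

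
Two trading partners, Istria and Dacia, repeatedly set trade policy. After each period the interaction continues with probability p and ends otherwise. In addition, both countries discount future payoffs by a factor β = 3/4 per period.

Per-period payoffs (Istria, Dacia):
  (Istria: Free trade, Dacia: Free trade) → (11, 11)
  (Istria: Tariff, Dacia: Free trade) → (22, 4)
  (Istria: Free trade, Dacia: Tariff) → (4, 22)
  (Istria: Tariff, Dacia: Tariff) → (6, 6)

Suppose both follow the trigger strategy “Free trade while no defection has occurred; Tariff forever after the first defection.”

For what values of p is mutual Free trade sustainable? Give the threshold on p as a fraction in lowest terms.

11/12

Expected continuation weight on next period's payoff is β·p = 3/4·p, which plays the role of the discount factor.
Cooperation requires 3/4·p ≥ (22−11)/(22−6) = 11/16, hence p ≥ 11/12.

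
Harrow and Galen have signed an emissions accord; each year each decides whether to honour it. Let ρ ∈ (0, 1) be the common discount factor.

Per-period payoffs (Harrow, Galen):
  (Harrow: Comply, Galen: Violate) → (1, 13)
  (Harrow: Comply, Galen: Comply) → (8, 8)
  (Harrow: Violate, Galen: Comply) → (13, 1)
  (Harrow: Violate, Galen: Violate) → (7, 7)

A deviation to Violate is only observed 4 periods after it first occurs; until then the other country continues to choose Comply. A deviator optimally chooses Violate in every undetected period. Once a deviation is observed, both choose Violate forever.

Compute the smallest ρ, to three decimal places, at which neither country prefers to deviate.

Deviating for the 4 undetected periods gains 13−8 = 5 per period over cooperation, then loses 8−7 = 1 per period forever once punishment starts.
Gain: 5(1 + ρ + … + ρ^3); loss: 1·ρ^4/(1−ρ).
No profitable deviation ⇔ 5(1−ρ^4) ≤ 1·ρ^4, i.e. ρ^4 ≥ 5/(5+1) = 5/6.
Hence ρ ≥ (5/6)^(1/4) ≈ 0.955.

0.955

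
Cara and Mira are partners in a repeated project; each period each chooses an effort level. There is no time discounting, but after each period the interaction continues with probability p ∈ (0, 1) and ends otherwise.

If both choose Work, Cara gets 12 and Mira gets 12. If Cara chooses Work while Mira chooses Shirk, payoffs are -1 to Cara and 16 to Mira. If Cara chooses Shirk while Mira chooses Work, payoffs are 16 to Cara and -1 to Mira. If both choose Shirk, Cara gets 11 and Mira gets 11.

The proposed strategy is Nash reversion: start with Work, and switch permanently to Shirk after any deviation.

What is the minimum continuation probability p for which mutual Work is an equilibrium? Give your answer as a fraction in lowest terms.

4/5

With no time discounting, the continuation probability p plays the role of the discount factor.
Grim-trigger IC: 12/(1−p) ≥ 16 + 11p/(1−p) ⇒ p ≥ (16−12)/(16−11) = 4/5.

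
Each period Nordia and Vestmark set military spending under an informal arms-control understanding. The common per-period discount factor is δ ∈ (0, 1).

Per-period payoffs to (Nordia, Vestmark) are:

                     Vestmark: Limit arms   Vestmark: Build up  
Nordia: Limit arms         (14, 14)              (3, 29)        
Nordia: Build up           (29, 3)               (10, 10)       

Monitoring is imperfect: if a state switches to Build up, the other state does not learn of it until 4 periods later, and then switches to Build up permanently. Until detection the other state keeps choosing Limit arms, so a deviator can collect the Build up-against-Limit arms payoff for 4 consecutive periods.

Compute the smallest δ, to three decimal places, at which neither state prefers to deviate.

A deviator earns 29 for 4 periods, then 10 forever; cooperating earns 14 forever. Multiplying the IC by (1−δ):
14 ≥ 29(1−δ^4) + 10δ^4, so 19·δ^4 ≥ 15 and δ^4 ≥ 15/19.
δ ≥ (15/19)^(1/4) ≈ 0.943.

0.943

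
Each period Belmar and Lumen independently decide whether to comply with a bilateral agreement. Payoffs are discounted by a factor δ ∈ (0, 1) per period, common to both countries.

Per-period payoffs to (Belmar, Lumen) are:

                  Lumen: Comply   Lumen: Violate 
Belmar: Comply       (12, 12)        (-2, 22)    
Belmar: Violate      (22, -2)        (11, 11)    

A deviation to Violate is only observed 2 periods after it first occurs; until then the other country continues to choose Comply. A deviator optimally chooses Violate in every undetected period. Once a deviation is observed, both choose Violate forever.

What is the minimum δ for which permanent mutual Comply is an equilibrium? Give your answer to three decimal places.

0.953

The best deviation is to choose Violate for all 2 undetected periods, earning 22 each, then 11 forever once detected.
Deviation value: 22(1−δ^2)/(1−δ) + 11δ^2/(1−δ); cooperation value: 12/(1−δ).
IC: 12 ≥ 22(1−δ^2) + 11δ^2 = 22 − 11δ^2.
So δ^2 ≥ 10/11, giving δ ≥ (10/11)^(1/2) ≈ 0.953.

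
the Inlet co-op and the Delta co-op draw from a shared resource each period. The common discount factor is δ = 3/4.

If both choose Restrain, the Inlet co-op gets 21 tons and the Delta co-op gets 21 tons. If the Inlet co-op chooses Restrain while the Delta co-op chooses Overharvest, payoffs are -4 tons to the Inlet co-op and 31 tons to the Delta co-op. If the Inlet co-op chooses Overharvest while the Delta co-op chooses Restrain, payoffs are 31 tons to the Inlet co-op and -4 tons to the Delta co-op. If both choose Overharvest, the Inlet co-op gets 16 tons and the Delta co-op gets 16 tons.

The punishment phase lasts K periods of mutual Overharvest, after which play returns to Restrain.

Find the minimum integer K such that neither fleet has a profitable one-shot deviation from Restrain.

4

No profitable deviation requires (21−16)(δ+…+δ^K) ≥ 31−21, i.e. δ+…+δ^K ≥ 2 ≈ 2.0000.
With δ = 3/4, the partial sums are K=1: 0.7500, K=2: 1.3125, K=3: 1.7344, K=4: 2.0508.
K = 4 is the first length at which the sum reaches 2.0000.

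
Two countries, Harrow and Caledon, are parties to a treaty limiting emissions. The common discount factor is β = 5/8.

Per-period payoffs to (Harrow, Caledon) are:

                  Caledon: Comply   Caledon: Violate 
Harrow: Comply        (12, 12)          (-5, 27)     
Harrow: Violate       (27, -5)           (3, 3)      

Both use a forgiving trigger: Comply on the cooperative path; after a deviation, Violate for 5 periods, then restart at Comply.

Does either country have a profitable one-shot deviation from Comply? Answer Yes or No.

Yes

A one-shot deviation gives 27 now, then 3 for 5 periods, then back to 12.
Gain from deviating: (27−12) today; loss: (12−3) in each of the next 5 periods.
No-deviation condition: (12−3)(β+…+β^5) ≥ 27−12, i.e. β+…+β^5 ≥ 5/3.
At β = 5/8: β+…+β^5 = 1.5077 < 1.6667.
So cooperation is not sustainable.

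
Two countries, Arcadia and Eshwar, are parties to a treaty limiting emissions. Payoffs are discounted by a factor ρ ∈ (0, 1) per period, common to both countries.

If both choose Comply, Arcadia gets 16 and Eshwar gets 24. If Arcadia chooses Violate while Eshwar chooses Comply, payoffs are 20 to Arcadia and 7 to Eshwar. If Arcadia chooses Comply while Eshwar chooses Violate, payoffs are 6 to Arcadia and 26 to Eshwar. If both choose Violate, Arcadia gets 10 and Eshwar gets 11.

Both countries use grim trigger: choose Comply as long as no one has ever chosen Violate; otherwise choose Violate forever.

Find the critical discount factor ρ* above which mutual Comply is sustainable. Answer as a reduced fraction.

2/5

For Arcadia: deviation gain 20−16 = 4, per-period punishment loss 16−10 = 6. IC gives ρ ≥ 4/10 = 2/5.
For Eshwar: gain 2, loss 13 per period, so ρ ≥ 2/15.
The tighter constraint is Arcadia's, so cooperation needs ρ ≥ 2/5.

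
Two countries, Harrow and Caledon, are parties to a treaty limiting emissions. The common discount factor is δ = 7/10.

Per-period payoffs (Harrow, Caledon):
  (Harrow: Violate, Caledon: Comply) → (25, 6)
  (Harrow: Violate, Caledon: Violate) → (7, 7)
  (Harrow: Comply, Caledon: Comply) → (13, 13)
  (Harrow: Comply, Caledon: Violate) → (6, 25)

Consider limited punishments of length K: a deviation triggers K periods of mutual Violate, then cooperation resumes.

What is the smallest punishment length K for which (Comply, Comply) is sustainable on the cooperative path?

IC: δ(1−δ^K)/(1−δ) ≥ (25−13)/(13−7) = 2.
With δ = 7/10: need 1 − δ^K ≥ 2·(1−7/10)/(7/10), i.e. δ^K ≤ 0.1429.
Since (7/10)^5 = 0.1681 and (7/10)^6 = 0.1176, the smallest such K is 6.

6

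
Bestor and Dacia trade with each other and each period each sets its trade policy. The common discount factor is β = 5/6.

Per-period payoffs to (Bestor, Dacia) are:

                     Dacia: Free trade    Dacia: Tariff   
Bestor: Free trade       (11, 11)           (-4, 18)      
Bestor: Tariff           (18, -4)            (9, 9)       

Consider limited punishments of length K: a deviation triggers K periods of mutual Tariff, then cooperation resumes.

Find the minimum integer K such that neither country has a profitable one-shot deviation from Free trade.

No profitable deviation requires (11−9)(β+…+β^K) ≥ 18−11, i.e. β+…+β^K ≥ 7/2 ≈ 3.5000.
With β = 5/6, the partial sums are K=1: 0.8333, K=2: 1.5278, …, K=5: 2.9906, K=6: 3.3255, K=7: 3.6046.
K = 7 is the first length at which the sum reaches 3.5000.

7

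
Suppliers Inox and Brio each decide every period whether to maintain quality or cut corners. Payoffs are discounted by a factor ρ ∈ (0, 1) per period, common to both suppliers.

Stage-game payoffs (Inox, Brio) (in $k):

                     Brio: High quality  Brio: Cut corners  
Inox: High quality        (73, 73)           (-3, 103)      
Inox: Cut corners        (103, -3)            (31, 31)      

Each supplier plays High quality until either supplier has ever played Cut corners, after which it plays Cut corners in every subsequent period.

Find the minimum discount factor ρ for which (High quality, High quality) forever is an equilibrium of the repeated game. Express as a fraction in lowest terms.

5/12

73/(1−ρ) ≥ 103 + 31ρ/(1−ρ)
73 ≥ 103 − 72ρ
ρ ≥ 30/72 = 5/12.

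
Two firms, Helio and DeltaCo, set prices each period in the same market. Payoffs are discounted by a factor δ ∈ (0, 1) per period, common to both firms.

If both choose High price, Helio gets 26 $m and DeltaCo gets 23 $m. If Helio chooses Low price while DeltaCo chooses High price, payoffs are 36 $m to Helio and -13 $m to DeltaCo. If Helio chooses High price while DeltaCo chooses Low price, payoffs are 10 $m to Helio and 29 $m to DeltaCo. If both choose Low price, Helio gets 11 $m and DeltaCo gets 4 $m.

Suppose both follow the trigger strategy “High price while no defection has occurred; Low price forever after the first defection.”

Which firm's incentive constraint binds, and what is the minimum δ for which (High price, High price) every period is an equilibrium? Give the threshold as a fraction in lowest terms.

Helio; δ ≥ 2/5

Helio's threshold: (36−26)/(36−11) = 2/5.
DeltaCo's threshold: (29−23)/(29−4) = 6/25.
2/5 > 6/25, so Helio binds and δ* = 2/5.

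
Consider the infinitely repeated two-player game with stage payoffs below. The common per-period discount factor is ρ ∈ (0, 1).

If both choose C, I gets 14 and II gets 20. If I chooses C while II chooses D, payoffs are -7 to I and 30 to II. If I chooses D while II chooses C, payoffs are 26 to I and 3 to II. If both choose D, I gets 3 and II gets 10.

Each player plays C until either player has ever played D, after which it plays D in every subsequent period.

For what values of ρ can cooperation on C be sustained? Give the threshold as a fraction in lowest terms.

12/23

I: cooperation gives 14 each period; deviation gives 26 once then 3 forever.
  14/(1−ρ) ≥ 26 + 3ρ/(1−ρ) ⇒ ρ ≥ 12/23.
II: cooperation gives 20 each period; deviation gives 30 once then 10 forever.
  ρ ≥ 10/20 = 1/2.
Both must hold, so the binding constraint is I's: ρ ≥ 12/23.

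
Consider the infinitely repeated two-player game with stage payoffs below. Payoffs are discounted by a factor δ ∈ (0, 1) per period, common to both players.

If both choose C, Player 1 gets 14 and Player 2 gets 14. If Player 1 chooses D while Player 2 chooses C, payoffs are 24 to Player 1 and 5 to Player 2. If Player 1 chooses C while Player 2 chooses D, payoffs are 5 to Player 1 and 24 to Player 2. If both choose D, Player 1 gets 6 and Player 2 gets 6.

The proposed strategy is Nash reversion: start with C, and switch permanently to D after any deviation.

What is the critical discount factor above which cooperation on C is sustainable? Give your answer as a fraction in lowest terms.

Under grim trigger the critical discount factor is (T−C)/(T−P) with T = 24, C = 14, P = 6.
δ* = (24−14)/(24−6) = 10/18 = 5/9.

5/9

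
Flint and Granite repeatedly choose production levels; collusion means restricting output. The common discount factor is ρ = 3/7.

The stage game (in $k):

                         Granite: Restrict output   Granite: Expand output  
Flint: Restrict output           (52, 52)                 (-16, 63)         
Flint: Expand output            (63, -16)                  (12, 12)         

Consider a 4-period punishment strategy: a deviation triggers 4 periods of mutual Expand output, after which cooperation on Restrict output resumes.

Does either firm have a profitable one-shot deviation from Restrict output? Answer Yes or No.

No

Comparing payoff streams over the 5 periods until play realigns: cooperate → 52(1+ρ+…+ρ^4); deviate → 63 + 12(ρ+…+ρ^4).
Cooperation is sustained iff (52−12)(ρ+…+ρ^4) ≥ 63−52.
ρ+…+ρ^4 = 3/7·(1−(3/7)^4)/(1−3/7) = 0.7247, and (63−52)/(52−12) = 0.2750.
0.7247 ≥ 0.2750, so cooperation is sustainable.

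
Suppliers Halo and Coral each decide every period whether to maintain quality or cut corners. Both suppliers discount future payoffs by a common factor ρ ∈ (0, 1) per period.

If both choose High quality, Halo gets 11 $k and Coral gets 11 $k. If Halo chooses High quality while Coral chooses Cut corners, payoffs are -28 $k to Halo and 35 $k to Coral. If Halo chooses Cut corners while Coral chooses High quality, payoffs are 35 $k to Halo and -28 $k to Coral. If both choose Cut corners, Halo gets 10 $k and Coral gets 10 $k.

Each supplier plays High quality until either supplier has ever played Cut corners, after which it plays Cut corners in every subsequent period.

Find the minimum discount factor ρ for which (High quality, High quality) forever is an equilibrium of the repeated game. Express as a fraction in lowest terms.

24/25

11/(1−ρ) ≥ 35 + 10ρ/(1−ρ)
11 ≥ 35 − 25ρ
ρ ≥ 24/25.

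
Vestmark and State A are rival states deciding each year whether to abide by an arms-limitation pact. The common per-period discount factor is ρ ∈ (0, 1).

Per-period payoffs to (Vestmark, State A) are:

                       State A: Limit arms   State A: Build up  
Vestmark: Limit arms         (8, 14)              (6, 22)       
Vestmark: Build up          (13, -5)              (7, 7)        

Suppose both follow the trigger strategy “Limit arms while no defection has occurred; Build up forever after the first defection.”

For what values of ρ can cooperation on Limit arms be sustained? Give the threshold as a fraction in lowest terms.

5/6

Vestmark's threshold: (13−8)/(13−7) = 5/6.
State A's threshold: (22−14)/(22−7) = 8/15.
5/6 > 8/15, so Vestmark binds and ρ* = 5/6.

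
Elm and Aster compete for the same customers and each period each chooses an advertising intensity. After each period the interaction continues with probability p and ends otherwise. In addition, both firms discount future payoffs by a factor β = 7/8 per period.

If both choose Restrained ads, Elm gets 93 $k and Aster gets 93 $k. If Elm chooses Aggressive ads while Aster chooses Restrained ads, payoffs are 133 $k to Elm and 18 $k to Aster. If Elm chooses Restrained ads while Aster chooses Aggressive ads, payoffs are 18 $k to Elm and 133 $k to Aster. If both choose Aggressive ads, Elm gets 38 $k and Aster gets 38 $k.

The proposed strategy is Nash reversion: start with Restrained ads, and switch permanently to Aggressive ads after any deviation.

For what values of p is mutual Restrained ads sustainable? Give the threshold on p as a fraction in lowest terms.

With continuation probability p and discount β, the effective per-period discount factor is βp.
Grim-trigger IC: βp ≥ (133−93)/(133−38) = 8/19.
So p ≥ (8/19)/(7/8) = 64/133.

64/133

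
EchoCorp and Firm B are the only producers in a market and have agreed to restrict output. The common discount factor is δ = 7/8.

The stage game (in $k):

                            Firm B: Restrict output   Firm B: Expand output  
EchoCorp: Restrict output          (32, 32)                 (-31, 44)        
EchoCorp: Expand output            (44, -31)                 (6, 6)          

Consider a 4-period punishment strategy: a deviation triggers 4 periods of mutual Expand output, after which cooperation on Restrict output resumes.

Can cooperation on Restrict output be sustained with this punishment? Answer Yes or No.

A one-shot deviation gives 44 now, then 6 for 4 periods, then back to 32.
Gain from deviating: (44−32) today; loss: (32−6) in each of the next 4 periods.
No-deviation condition: (32−6)(δ+…+δ^4) ≥ 44−32, i.e. δ+…+δ^4 ≥ 6/13.
At δ = 7/8: δ+…+δ^4 = 2.8967 ≥ 0.4615.
So cooperation is sustainable.

Yes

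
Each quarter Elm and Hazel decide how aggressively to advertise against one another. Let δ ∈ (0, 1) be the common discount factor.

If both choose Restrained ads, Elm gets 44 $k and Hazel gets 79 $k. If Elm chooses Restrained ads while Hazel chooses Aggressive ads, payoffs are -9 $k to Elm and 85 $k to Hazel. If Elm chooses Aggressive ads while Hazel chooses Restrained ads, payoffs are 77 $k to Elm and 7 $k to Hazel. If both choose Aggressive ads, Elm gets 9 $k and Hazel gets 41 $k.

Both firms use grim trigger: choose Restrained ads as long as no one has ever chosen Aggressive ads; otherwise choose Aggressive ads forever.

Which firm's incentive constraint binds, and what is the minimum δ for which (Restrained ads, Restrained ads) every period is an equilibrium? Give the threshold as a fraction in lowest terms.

Elm: cooperation gives 44 each period; deviation gives 77 once then 9 forever.
  44/(1−δ) ≥ 77 + 9δ/(1−δ) ⇒ δ ≥ 33/68.
Hazel: cooperation gives 79 each period; deviation gives 85 once then 41 forever.
  δ ≥ 6/44 = 3/22.
Both must hold, so the binding constraint is Elm's: δ ≥ 33/68.

Elm; δ ≥ 33/68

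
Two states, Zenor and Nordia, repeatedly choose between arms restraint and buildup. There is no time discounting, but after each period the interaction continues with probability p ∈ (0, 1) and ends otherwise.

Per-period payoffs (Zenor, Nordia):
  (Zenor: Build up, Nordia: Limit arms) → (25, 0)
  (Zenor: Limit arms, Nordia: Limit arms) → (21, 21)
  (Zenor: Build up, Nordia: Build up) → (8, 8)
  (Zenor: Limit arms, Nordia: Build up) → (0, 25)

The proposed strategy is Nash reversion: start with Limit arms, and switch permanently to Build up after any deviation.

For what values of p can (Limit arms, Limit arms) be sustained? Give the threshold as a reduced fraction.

With no time discounting, the continuation probability p plays the role of the discount factor.
Grim-trigger IC: 21/(1−p) ≥ 25 + 8p/(1−p) ⇒ p ≥ (25−21)/(25−8) = 4/17.

4/17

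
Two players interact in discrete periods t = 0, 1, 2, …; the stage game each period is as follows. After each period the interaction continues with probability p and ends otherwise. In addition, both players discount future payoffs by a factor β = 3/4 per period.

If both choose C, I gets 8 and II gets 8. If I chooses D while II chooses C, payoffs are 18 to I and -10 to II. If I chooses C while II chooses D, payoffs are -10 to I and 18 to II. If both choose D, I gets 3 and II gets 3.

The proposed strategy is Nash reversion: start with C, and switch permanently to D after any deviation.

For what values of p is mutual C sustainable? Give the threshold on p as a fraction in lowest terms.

Expected continuation weight on next period's payoff is β·p = 3/4·p, which plays the role of the discount factor.
Cooperation requires 3/4·p ≥ (18−8)/(18−3) = 2/3, hence p ≥ 8/9.

8/9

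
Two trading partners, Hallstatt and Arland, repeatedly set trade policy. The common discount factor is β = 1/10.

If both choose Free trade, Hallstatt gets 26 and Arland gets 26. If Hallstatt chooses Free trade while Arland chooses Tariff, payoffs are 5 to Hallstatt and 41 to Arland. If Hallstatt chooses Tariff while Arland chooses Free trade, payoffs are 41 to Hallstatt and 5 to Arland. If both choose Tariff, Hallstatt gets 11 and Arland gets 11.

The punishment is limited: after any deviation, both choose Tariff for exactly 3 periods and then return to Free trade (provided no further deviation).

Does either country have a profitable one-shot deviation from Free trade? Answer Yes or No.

Comparing payoff streams over the 4 periods until play realigns: cooperate → 26(1+β+…+β^3); deviate → 41 + 11(β+…+β^3).
Cooperation is sustained iff (26−11)(β+…+β^3) ≥ 41−26.
β+…+β^3 = 1/10·(1−(1/10)^3)/(1−1/10) = 0.1110, and (41−26)/(26−11) = 1.0000.
0.1110 < 1.0000, so cooperation is not sustainable.

Yes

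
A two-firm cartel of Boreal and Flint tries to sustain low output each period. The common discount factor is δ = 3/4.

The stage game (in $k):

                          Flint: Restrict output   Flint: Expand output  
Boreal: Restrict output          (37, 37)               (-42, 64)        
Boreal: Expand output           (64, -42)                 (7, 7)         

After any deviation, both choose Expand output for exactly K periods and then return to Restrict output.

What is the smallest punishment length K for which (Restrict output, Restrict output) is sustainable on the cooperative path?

IC: δ(1−δ^K)/(1−δ) ≥ (64−37)/(37−7) = 9/10.
With δ = 3/4: need 1 − δ^K ≥ 9/10·(1−3/4)/(3/4), i.e. δ^K ≤ 0.7000.
Since (3/4)^1 = 0.7500 and (3/4)^2 = 0.5625, the smallest such K is 2.

2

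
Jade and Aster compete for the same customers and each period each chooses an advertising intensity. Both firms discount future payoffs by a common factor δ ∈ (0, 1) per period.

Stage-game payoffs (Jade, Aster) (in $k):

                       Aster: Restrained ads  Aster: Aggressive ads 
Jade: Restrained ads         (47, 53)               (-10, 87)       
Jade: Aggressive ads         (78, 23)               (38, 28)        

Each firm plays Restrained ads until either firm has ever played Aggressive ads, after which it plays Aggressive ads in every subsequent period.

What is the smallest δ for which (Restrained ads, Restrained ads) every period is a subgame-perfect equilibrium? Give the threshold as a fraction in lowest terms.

31/40

Jade: cooperation gives 47 each period; deviation gives 78 once then 38 forever.
  47/(1−δ) ≥ 78 + 38δ/(1−δ) ⇒ δ ≥ 31/40.
Aster: cooperation gives 53 each period; deviation gives 87 once then 28 forever.
  δ ≥ 34/59.
Both must hold, so the binding constraint is Jade's: δ ≥ 31/40.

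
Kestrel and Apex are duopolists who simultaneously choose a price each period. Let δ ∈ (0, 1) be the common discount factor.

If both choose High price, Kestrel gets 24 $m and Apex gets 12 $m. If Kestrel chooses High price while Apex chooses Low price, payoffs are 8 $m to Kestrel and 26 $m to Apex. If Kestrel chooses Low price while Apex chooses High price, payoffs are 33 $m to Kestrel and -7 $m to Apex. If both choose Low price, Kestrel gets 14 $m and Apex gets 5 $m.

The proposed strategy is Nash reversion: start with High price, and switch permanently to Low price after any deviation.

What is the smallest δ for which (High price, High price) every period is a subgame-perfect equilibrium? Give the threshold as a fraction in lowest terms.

2/3

Kestrel's threshold: (33−24)/(33−14) = 9/19.
Apex's threshold: (26−12)/(26−5) = 2/3.
9/19 < 2/3, so Apex binds and δ* = 2/3.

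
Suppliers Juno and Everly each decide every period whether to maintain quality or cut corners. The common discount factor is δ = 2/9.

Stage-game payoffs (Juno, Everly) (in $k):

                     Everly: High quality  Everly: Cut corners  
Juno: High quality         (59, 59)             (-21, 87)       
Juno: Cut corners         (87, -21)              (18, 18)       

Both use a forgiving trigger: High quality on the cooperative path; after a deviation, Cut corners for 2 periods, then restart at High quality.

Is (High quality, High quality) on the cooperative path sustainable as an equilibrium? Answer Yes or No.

No

IC: δ+…+δ^2 ≥ (87−59)/(59−18) = 28/41.
At δ = 2/9: partial sum = 0.2716 < 0.6829. Cooperation not sustainable.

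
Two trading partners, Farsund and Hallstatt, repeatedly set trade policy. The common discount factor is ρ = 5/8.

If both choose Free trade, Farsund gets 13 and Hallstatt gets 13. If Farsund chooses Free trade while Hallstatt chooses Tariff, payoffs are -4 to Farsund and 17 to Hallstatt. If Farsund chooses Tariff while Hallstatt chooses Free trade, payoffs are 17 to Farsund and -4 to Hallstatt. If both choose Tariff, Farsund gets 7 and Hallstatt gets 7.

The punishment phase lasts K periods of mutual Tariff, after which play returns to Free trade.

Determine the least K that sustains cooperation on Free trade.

Need Σ_{k=1}^{K} ρ^k ≥ (17−13)/(13−7) = 0.6667 at ρ = 5/8.
At K = 1 the sum is 0.6250 < 0.6667; at K = 2 it is 1.0156 ≥ 0.6667.
So the minimum punishment length is K = 2.

2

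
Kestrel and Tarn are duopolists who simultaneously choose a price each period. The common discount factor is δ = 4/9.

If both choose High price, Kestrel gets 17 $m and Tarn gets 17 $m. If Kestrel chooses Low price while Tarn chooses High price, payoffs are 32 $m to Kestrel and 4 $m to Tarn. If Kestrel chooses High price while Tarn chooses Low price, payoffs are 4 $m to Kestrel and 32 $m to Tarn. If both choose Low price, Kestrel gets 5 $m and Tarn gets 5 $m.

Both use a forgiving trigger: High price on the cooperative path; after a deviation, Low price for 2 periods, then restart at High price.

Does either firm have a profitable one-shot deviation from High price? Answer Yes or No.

Comparing payoff streams over the 3 periods until play realigns: cooperate → 17(1+δ+…+δ^2); deviate → 32 + 5(δ+…+δ^2).
Cooperation is sustained iff (17−5)(δ+…+δ^2) ≥ 32−17.
δ+…+δ^2 = 4/9·(1−(4/9)^2)/(1−4/9) = 0.6420, and (32−17)/(17−5) = 1.2500.
0.6420 < 1.2500, so cooperation is not sustainable.

Yes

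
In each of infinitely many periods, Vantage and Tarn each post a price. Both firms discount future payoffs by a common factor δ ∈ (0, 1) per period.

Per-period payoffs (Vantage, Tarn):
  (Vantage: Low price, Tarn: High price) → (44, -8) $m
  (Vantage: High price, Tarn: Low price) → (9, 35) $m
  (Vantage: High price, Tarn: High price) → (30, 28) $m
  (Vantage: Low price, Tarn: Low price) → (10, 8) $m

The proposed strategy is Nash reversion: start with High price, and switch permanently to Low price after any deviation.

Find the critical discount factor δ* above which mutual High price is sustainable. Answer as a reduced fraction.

7/17

Vantage: cooperation gives 30 each period; deviation gives 44 once then 10 forever.
  30/(1−δ) ≥ 44 + 10δ/(1−δ) ⇒ δ ≥ 14/34 = 7/17.
Tarn: cooperation gives 28 each period; deviation gives 35 once then 8 forever.
  δ ≥ 7/27.
Both must hold, so the binding constraint is Vantage's: δ ≥ 7/17.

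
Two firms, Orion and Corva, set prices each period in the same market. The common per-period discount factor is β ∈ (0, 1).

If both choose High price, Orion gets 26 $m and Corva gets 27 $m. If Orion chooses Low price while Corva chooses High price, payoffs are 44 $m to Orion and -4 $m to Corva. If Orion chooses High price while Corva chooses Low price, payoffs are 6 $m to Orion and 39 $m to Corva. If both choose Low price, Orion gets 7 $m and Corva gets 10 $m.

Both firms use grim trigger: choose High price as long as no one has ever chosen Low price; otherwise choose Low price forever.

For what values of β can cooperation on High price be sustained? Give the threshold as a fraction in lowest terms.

Orion's threshold: (44−26)/(44−7) = 18/37.
Corva's threshold: (39−27)/(39−10) = 12/29.
18/37 > 12/29, so Orion binds and β* = 18/37.

18/37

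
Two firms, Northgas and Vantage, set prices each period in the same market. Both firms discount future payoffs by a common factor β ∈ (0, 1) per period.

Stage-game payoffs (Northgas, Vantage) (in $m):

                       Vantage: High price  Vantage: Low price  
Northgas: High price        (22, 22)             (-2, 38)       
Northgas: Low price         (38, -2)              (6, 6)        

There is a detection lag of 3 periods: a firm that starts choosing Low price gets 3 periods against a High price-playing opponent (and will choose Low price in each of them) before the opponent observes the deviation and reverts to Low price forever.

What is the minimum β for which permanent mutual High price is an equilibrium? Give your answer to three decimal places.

Deviating for the 3 undetected periods gains 38−22 = 16 per period over cooperation, then loses 22−6 = 16 per period forever once punishment starts.
Gain: 16(1 + β + … + β^2); loss: 16·β^3/(1−β).
No profitable deviation ⇔ 16(1−β^3) ≤ 16·β^3, i.e. β^3 ≥ 16/(16+16) = 1/2.
Hence β ≥ (1/2)^(1/3) ≈ 0.794.

0.794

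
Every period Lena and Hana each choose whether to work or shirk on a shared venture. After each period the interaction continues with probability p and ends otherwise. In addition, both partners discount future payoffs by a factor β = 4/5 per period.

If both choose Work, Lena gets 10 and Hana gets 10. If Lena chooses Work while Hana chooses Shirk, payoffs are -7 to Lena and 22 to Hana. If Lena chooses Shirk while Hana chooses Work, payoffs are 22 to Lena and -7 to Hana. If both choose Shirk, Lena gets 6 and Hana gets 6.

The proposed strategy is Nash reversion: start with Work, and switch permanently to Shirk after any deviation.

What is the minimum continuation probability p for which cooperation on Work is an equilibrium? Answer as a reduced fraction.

Expected continuation weight on next period's payoff is β·p = 4/5·p, which plays the role of the discount factor.
Cooperation requires 4/5·p ≥ (22−10)/(22−6) = 3/4, hence p ≥ 15/16.

15/16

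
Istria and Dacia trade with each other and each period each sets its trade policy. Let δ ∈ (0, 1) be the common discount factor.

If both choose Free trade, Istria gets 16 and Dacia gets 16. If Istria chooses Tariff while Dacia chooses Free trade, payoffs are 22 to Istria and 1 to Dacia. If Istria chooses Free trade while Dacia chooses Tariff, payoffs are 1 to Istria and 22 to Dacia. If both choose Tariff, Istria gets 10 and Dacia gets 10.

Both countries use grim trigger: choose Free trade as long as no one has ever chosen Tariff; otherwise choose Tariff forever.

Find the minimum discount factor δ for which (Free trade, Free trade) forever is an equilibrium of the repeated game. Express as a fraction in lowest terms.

Cooperation forever yields 16 each period: 16/(1−δ).
Deviating yields 22 once, then 10 forever: 22 + 10δ/(1−δ).
No profitable deviation requires 16/(1−δ) ≥ 22 + 10δ/(1−δ).
Multiplying by (1−δ): 16 ≥ 22(1−δ) + 10δ = 22 − 12δ.
So 12δ ≥ 6, i.e. δ ≥ 6/12 = 1/2.

1/2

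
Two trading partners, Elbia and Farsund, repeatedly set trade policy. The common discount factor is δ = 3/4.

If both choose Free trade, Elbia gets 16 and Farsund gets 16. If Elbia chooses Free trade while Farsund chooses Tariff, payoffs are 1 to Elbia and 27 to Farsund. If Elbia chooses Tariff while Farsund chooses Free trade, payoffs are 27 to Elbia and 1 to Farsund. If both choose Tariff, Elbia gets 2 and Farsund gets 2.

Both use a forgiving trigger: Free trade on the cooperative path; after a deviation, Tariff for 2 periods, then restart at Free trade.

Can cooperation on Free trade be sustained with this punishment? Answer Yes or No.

A one-shot deviation gives 27 now, then 2 for 2 periods, then back to 16.
Gain from deviating: (27−16) today; loss: (16−2) in each of the next 2 periods.
No-deviation condition: (16−2)(δ+…+δ^2) ≥ 27−16, i.e. δ+…+δ^2 ≥ 11/14.
At δ = 3/4: δ+…+δ^2 = 1.3125 ≥ 0.7857.
So cooperation is sustainable.

Yes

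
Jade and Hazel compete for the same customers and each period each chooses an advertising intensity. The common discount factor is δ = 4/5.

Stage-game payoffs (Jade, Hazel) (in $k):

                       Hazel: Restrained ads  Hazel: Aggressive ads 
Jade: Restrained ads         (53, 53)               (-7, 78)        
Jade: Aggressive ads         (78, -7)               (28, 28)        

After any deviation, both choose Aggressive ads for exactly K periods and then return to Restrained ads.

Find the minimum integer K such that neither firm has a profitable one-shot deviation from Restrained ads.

2

IC: δ(1−δ^K)/(1−δ) ≥ (78−53)/(53−28) = 1.
With δ = 4/5: need 1 − δ^K ≥ 1·(1−4/5)/(4/5), i.e. δ^K ≤ 0.7500.
Since (4/5)^1 = 0.8000 and (4/5)^2 = 0.6400, the smallest such K is 2.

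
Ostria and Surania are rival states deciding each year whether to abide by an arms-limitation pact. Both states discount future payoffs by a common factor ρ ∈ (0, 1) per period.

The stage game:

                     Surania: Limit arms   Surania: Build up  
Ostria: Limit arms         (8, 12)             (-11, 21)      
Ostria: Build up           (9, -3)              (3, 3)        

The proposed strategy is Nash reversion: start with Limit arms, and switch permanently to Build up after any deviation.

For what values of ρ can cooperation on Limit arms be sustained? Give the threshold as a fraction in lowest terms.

For Ostria: deviation gain 9−8 = 1, per-period punishment loss 8−3 = 5. IC gives ρ ≥ 1/6.
For Surania: gain 9, loss 9 per period, so ρ ≥ 9/18 = 1/2.
The tighter constraint is Surania's, so cooperation needs ρ ≥ 1/2.

1/2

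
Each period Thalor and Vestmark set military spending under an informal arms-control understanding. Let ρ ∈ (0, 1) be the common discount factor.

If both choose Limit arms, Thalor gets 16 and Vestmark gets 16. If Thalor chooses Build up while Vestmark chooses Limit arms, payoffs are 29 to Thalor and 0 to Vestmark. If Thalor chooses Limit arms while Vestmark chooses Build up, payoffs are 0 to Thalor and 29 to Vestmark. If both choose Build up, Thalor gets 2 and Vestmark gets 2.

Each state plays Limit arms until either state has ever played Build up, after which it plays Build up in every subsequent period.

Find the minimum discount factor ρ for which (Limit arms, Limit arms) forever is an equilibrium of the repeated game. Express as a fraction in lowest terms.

13/27

Cooperation forever yields 16 each period: 16/(1−ρ).
Deviating yields 29 once, then 2 forever: 29 + 2ρ/(1−ρ).
No profitable deviation requires 16/(1−ρ) ≥ 29 + 2ρ/(1−ρ).
Multiplying by (1−ρ): 16 ≥ 29(1−ρ) + 2ρ = 29 − 27ρ.
So 27ρ ≥ 13, i.e. ρ ≥ 13/27.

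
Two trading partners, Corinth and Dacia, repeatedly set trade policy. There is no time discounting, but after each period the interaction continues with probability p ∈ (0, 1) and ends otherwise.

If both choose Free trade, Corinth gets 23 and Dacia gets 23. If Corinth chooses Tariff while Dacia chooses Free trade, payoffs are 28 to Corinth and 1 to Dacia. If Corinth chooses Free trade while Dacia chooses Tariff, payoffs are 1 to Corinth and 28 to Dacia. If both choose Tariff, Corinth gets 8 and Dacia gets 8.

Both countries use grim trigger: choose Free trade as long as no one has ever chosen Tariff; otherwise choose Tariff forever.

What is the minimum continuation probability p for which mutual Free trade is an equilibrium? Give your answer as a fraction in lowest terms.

1/4

Expected cooperation value is 23 + p·23 + p²·23 + … = 23/(1−p); deviation gives 28 + p·8/(1−p).
23 ≥ 28(1−p) + 8p ⇒ 20p ≥ 5 ⇒ p ≥ 5/20 = 1/4.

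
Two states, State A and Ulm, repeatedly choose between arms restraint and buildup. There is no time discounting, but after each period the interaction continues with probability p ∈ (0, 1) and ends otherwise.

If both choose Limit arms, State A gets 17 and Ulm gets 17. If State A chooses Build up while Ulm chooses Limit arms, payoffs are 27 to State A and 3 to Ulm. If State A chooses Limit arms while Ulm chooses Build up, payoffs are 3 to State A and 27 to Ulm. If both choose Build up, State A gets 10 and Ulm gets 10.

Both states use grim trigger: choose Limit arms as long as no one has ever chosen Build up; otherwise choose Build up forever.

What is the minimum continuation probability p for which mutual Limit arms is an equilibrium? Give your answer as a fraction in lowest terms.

With no time discounting, the continuation probability p plays the role of the discount factor.
Grim-trigger IC: 17/(1−p) ≥ 27 + 10p/(1−p) ⇒ p ≥ (27−17)/(27−10) = 10/17.

10/17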